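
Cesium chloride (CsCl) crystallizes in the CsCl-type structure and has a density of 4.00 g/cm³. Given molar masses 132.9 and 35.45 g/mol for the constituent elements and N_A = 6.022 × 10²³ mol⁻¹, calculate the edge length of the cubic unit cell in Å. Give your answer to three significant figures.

4.12 Å

M(CsCl) = 168.35 g/mol; Z = 1 formula unit per cell.
a³ = Z·M/(N_A·ρ) = 1 × 168.35 / (6.022 × 10²³ × 4.00) = 6.989 × 10^-23 cm³, so a = 4.119 × 10^-8 cm = 4.12 Å.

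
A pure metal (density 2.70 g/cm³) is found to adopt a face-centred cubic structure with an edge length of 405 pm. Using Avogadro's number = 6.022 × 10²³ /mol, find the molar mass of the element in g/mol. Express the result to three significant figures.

27.0 g/mol

An FCC cell has Z = 4 atoms; a = 4.050 × 10^-8 cm.
M = ρ·N_A·a³/Z = 2.70 × 6.022 × 10²³ × 6.643 × 10^-23 / 4 = 27.0 g/mol.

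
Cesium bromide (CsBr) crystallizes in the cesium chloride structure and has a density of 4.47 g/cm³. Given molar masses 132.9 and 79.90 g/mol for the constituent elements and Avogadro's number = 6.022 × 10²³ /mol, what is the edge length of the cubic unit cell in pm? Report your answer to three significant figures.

M(CsBr) = 212.8 g/mol; Z = 1 formula unit per cell.
a³ = Z·M/(N_A·ρ) = 1 × 212.8 / (6.022 × 10²³ × 4.47) = 7.905 × 10^-23 cm³, so a = 4.292 × 10^-8 cm = 429 pm.

429 pm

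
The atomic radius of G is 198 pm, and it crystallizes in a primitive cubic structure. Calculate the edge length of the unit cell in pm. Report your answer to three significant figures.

In a simple cubic lattice, atoms touch along the cell edge, so a = 2r.
a = 2r = 2 × 198 = 396 pm.

396 pm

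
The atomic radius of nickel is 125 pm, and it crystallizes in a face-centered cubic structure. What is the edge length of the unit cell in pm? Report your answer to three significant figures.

In an FCC lattice, atoms touch along the face diagonal, so √2·a = 4r.
a = 4r/√2 = 4 × 125 / 1.4142 = 354 pm.

354 pm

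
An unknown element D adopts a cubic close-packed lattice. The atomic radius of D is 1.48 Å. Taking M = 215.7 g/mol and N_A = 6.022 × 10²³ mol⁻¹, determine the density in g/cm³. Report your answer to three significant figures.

In an FCC lattice, atoms touch along the face diagonal, so √2·a = 4r, giving a = 4.186 Å = 4.186 × 10^-8 cm.
With Z = 4, ρ = Z·M/(N_A·a³) = 4 × 215.7 / (6.022 × 10²³ × 7.335 × 10^-23) = 19.53 g/cm³.

19.5 g/cm³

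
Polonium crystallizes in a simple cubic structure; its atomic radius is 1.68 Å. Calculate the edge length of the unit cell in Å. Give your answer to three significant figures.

3.36 Å

In a simple cubic lattice, atoms touch along the cell edge, so a = 2r.
a = 2r = 2 × 1.68 = 3.36 Å.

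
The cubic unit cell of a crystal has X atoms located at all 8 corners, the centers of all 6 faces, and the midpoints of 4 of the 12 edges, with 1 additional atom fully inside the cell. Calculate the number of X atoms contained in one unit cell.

Corner atoms are shared by 8 cells (1/8 each), face atoms by 2 (1/2 each), edge atoms by 4 (1/4 each), interior atoms are unshared.
Net atoms = 8 × 1/8 + 6 × 1/2 + 4 × 1/4 + 1 = 1 + 3 + 1 + 1 = 6.

6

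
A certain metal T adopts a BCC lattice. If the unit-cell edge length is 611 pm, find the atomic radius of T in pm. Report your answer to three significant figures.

In a BCC lattice, atoms touch along the body diagonal, so √3·a = 4r.
r = √3·a/4 = 1.7321 × 611 / 4 = 265 pm.

265 pm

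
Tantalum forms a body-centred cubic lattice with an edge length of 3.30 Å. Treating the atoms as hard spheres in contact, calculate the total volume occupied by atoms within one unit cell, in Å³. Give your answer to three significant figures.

In a BCC lattice atoms touch along the body diagonal, so √3·a = 4r, so r = 0.4330a = 1.429 Å.
V_atoms = Z × (4/3)πr³ = 2 × (4/3)π × (1.429)³ = 24.4 Å³.

24.4 Å³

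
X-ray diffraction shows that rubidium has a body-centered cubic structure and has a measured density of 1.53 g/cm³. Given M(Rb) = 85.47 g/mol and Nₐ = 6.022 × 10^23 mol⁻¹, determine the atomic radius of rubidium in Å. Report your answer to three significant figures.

For a BCC cell (Z = 2), a³ = Z·M/(N_A·ρ) = 2 × 85.47 / (6.022 × 10²³ × 1.530) = 1.855 × 10^-22 cm³, so a = 5.703 × 10^-8 cm = 5.703 Å.
Atoms touch along the body diagonal, so √3·a = 4r, so r = 0.4330 × a = 2.47 Å.

2.47 Å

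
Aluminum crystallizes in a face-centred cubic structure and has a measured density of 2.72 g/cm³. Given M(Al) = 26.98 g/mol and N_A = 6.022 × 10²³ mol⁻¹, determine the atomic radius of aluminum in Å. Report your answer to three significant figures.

For an FCC cell (Z = 4), a³ = Z·M/(N_A·ρ) = 4 × 26.98 / (6.022 × 10²³ × 2.720) = 6.589 × 10^-23 cm³, so a = 4.039 × 10^-8 cm = 4.039 Å.
Atoms touch along the face diagonal, so √2·a = 4r, so r = 0.3536 × a = 1.43 Å.

1.43 Å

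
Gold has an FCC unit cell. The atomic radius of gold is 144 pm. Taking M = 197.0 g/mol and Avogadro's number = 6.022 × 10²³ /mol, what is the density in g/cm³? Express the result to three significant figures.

19.4 g/cm³

In an FCC lattice, atoms touch along the face diagonal, so √2·a = 4r, giving a = 407.3 pm = 4.073 × 10^-8 cm.
With Z = 4, ρ = Z·M/(N_A·a³) = 4 × 197.0 / (6.022 × 10²³ × 6.757 × 10^-23) = 19.37 g/cm³.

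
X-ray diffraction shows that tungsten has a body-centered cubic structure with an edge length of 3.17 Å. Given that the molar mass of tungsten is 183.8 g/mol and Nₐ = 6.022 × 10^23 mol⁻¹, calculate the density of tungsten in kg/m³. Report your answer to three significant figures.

19200 kg/m³

A BCC unit cell contains Z = 2 atoms.
Cell volume: a³ = (3.17 Å)³ = (3.170 × 10^-8 cm)³ = 3.186 × 10^-23 cm³.
ρ = Z·M/(N_A·a³) = 2 × 183.8 / (6.022 × 10²³ × 3.186 × 10^-23) = 19.16 g/cm³ = 19200 kg/m³.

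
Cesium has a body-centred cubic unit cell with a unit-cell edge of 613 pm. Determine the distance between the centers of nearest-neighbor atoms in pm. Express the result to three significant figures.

531 pm

In a BCC structure, atoms touch along the body diagonal, so √3·a = 4r; the nearest-neighbor distance equals 2r = 0.8660·a.
d = 0.8660 × 613 = 531 pm.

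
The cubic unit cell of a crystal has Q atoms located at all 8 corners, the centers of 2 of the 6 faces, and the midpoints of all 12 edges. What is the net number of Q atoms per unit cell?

Corner atoms are shared by 8 cells (1/8 each), face atoms by 2 (1/2 each), edge atoms by 4 (1/4 each).
Net atoms = 8 × 1/8 + 2 × 1/2 + 12 × 1/4 = 1 + 1 + 3 = 5.

5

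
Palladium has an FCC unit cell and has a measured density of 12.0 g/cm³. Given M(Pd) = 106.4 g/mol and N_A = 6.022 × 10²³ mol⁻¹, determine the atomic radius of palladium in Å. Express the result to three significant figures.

For an FCC cell (Z = 4), a³ = Z·M/(N_A·ρ) = 4 × 106.4 / (6.022 × 10²³ × 12.00) = 5.890 × 10^-23 cm³, so a = 3.891 × 10^-8 cm = 3.891 Å.
Atoms touch along the face diagonal, so √2·a = 4r, so r = 0.3536 × a = 1.38 Å.

1.38 Å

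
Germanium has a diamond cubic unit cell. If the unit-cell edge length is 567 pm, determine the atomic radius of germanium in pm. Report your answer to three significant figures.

In a diamond cubic lattice, nearest neighbors lie along the body diagonal with √3·a = 8r.
r = √3·a/8 = 1.7321 × 567 / 8 = 123 pm.

123 pm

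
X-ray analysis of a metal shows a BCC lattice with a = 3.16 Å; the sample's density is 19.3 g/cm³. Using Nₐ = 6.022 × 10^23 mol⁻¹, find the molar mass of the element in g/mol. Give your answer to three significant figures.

183 g/mol

A BCC cell has Z = 2 atoms; a = 3.160 × 10^-8 cm.
M = ρ·N_A·a³/Z = 19.3 × 6.022 × 10²³ × 3.155 × 10^-23 / 2 = 183 g/mol.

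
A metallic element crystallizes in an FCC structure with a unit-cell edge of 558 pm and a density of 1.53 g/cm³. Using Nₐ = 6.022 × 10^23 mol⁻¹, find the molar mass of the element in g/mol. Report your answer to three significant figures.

40.0 g/mol

An FCC cell has Z = 4 atoms; a = 5.580 × 10^-8 cm.
M = ρ·N_A·a³/Z = 1.53 × 6.022 × 10²³ × 1.737 × 10^-22 / 4 = 40.0 g/mol.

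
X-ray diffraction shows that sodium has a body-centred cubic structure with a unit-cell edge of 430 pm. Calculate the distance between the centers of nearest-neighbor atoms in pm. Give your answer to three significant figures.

In a BCC structure, atoms touch along the body diagonal, so √3·a = 4r; the nearest-neighbor distance equals 2r = 0.8660·a.
d = 0.8660 × 430 = 372 pm.

372 pm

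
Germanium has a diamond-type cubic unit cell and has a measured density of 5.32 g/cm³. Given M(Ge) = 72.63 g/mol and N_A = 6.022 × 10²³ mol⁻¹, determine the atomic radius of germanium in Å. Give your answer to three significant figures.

For a diamond cubic cell (Z = 8), a³ = Z·M/(N_A·ρ) = 8 × 72.63 / (6.022 × 10²³ × 5.320) = 1.814 × 10^-22 cm³, so a = 5.660 × 10^-8 cm = 5.660 Å.
Nearest neighbors lie along the body diagonal with √3·a = 8r, so r = 0.2165 × a = 1.23 Å.

1.23 Å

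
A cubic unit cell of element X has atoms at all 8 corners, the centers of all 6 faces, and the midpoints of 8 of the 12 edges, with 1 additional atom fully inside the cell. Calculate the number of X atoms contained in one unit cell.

Corner atoms are shared by 8 cells (1/8 each), face atoms by 2 (1/2 each), edge atoms by 4 (1/4 each), interior atoms are unshared.
Net atoms = 8 × 1/8 + 6 × 1/2 + 8 × 1/4 + 1 = 1 + 3 + 2 + 1 = 7.

7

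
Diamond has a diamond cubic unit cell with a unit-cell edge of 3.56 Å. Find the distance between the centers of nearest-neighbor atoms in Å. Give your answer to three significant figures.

1.54 Å

In a diamond cubic structure, nearest neighbors lie along the body diagonal with √3·a = 8r; the nearest-neighbor distance equals 2r = 0.4330·a.
d = 0.4330 × 3.56 = 1.54 Å.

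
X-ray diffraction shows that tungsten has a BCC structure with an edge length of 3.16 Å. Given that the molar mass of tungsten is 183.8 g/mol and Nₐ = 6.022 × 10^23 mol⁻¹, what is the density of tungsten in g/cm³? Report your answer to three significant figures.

A BCC unit cell contains Z = 2 atoms.
Cell volume: a³ = (3.16 Å)³ = (3.160 × 10^-8 cm)³ = 3.155 × 10^-23 cm³.
ρ = Z·M/(N_A·a³) = 2 × 183.8 / (6.022 × 10²³ × 3.155 × 10^-23) = 19.35 g/cm³.

19.3 g/cm³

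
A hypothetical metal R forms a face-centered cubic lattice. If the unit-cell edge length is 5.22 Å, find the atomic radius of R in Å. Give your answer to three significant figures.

In an FCC lattice, atoms touch along the face diagonal, so √2·a = 4r.
r = √2·a/4 = 1.4142 × 5.22 / 4 = 1.85 Å.

1.85 Å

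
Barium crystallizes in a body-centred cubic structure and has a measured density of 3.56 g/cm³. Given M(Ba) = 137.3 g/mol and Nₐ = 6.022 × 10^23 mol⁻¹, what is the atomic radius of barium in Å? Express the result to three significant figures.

For a BCC cell (Z = 2), a³ = Z·M/(N_A·ρ) = 2 × 137.3 / (6.022 × 10²³ × 3.560) = 1.281 × 10^-22 cm³, so a = 5.041 × 10^-8 cm = 5.041 Å.
Atoms touch along the body diagonal, so √3·a = 4r, so r = 0.4330 × a = 2.18 Å.

2.18 Å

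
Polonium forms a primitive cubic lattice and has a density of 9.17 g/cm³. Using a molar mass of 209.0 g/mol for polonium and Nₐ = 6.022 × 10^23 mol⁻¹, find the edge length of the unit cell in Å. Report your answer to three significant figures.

With Z = 1 atom per simple cubic cell, a³ = Z·M/(N_A·ρ) = 1 × 209.0 / (6.022 × 10²³ × 9.170 g/cm³) = 3.785 × 10^-23 cm³.
a = (3.785 × 10^-23)^(1/3) = 3.357 × 10^-8 cm = 3.36 Å.

3.36 Å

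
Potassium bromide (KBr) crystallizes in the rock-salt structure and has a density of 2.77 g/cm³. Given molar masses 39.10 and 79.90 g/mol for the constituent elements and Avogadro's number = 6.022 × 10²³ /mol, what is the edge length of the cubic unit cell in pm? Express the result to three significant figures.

M(KBr) = 119.0 g/mol; Z = 4 formula units per cell.
a³ = Z·M/(N_A·ρ) = 4 × 119.0 / (6.022 × 10²³ × 2.77) = 2.854 × 10^-22 cm³, so a = 6.584 × 10^-8 cm = 658 pm.

658 pm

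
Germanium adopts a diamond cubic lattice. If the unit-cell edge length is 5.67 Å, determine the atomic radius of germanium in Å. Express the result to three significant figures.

In a diamond cubic lattice, nearest neighbors lie along the body diagonal with √3·a = 8r.
r = √3·a/8 = 1.7321 × 5.67 / 8 = 1.23 Å.

1.23 Å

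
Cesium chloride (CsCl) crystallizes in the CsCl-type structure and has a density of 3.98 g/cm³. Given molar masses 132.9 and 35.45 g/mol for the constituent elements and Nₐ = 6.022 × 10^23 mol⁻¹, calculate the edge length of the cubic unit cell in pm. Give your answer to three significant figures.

M(CsCl) = 168.35 g/mol; Z = 1 formula unit per cell.
a³ = Z·M/(N_A·ρ) = 1 × 168.35 / (6.022 × 10²³ × 3.98) = 7.024 × 10^-23 cm³, so a = 4.126 × 10^-8 cm = 413 pm.

413 pm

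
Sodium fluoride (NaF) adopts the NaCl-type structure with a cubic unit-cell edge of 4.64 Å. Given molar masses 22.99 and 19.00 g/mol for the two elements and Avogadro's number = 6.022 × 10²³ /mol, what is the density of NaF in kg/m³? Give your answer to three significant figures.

The NaCl-type structure contains Z = 4 formula units per cell; M(NaF) = 22.99 + 19.00 = 41.99 g/mol.
a³ = (4.640 × 10^-8 cm)³ = 9.990 × 10^-23 cm³.
ρ = 4 × 41.99 / (6.022 × 10²³ × 9.990 × 10^-23) = 2.792 g/cm³ = 2790 kg/m³.

2790 kg/m³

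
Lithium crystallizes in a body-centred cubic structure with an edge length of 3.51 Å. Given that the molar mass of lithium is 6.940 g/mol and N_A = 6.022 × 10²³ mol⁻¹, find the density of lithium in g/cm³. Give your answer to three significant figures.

A BCC unit cell contains Z = 2 atoms.
Cell volume: a³ = (3.51 Å)³ = (3.510 × 10^-8 cm)³ = 4.324 × 10^-23 cm³.
ρ = Z·M/(N_A·a³) = 2 × 6.940 / (6.022 × 10²³ × 4.324 × 10^-23) = 0.5330 g/cm³.

0.533 g/cm³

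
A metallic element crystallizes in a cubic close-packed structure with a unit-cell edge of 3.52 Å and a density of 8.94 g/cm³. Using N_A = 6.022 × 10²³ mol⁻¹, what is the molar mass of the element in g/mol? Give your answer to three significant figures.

58.7 g/mol

An FCC cell has Z = 4 atoms; a = 3.520 × 10^-8 cm.
M = ρ·N_A·a³/Z = 8.94 × 6.022 × 10²³ × 4.361 × 10^-23 / 4 = 58.7 g/mol.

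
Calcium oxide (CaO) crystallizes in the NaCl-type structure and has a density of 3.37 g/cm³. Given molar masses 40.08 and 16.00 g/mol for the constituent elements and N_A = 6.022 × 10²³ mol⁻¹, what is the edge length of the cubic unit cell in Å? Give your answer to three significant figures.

4.80 Å

M(CaO) = 56.08 g/mol; Z = 4 formula units per cell.
a³ = Z·M/(N_A·ρ) = 4 × 56.08 / (6.022 × 10²³ × 3.37) = 1.105 × 10^-22 cm³, so a = 4.799 × 10^-8 cm = 4.80 Å.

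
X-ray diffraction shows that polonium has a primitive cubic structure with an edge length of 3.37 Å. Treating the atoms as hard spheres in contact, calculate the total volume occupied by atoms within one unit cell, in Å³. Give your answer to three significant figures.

In a simple cubic lattice atoms touch along the cell edge, so a = 2r, so r = 0.5000a = 1.685 Å.
V_atoms = Z × (4/3)πr³ = 1 × (4/3)π × (1.685)³ = 20.0 Å³.

20.0 Å³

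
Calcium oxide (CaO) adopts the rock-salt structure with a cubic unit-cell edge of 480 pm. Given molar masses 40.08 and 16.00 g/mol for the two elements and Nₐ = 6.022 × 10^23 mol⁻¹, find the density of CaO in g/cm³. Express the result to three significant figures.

3.37 g/cm³

The rock-salt structure contains Z = 4 formula units per cell; M(CaO) = 40.08 + 16.00 = 56.08 g/mol.
a³ = (4.800 × 10^-8 cm)³ = 1.106 × 10^-22 cm³.
ρ = 4 × 56.08 / (6.022 × 10²³ × 1.106 × 10^-22) = 3.368 g/cm³.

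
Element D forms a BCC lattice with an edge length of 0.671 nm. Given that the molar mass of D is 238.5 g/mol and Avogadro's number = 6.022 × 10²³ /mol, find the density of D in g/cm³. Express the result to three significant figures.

2.62 g/cm³

A BCC unit cell contains Z = 2 atoms.
Cell volume: a³ = (0.671 nm)³ = (6.710 × 10^-8 cm)³ = 3.021 × 10^-22 cm³.
ρ = Z·M/(N_A·a³) = 2 × 238.5 / (6.022 × 10²³ × 3.021 × 10^-22) = 2.622 g/cm³.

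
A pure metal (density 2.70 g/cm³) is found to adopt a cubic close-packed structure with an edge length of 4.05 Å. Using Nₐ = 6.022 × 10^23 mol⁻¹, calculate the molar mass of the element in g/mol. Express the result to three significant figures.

An FCC cell has Z = 4 atoms; a = 4.050 × 10^-8 cm.
M = ρ·N_A·a³/Z = 2.70 × 6.022 × 10²³ × 6.643 × 10^-23 / 4 = 27.0 g/mol.

27.0 g/mol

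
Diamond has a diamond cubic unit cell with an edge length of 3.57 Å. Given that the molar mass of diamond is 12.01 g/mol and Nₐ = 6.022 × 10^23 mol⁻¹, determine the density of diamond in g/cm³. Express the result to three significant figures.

A diamond cubic unit cell contains Z = 8 atoms.
Cell volume: a³ = (3.57 Å)³ = (3.570 × 10^-8 cm)³ = 4.550 × 10^-23 cm³.
ρ = Z·M/(N_A·a³) = 8 × 12.01 / (6.022 × 10²³ × 4.550 × 10^-23) = 3.507 g/cm³.

3.51 g/cm³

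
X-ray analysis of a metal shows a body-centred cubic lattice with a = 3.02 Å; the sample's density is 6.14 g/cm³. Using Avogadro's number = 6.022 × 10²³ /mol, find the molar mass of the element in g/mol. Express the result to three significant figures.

A BCC cell has Z = 2 atoms; a = 3.020 × 10^-8 cm.
M = ρ·N_A·a³/Z = 6.14 × 6.022 × 10²³ × 2.754 × 10^-23 / 2 = 50.9 g/mol.

50.9 g/mol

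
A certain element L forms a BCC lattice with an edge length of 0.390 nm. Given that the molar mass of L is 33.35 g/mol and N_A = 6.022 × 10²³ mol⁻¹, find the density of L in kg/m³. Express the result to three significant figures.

A BCC unit cell contains Z = 2 atoms.
Cell volume: a³ = (0.390 nm)³ = (3.900 × 10^-8 cm)³ = 5.932 × 10^-23 cm³.
ρ = Z·M/(N_A·a³) = 2 × 33.35 / (6.022 × 10²³ × 5.932 × 10^-23) = 1.867 g/cm³ = 1870 kg/m³.

1870 kg/m³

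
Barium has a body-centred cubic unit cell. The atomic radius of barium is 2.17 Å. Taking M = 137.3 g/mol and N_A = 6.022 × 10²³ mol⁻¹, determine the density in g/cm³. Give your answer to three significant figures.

3.62 g/cm³

In a BCC lattice, atoms touch along the body diagonal, so √3·a = 4r, giving a = 5.011 Å = 5.011 × 10^-8 cm.
With Z = 2, ρ = Z·M/(N_A·a³) = 2 × 137.3 / (6.022 × 10²³ × 1.259 × 10^-22) = 3.623 g/cm³.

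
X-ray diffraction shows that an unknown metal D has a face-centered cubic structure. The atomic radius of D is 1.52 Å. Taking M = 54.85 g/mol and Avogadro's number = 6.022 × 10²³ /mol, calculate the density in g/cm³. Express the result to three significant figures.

4.58 g/cm³

In an FCC lattice, atoms touch along the face diagonal, so √2·a = 4r, giving a = 4.299 Å = 4.299 × 10^-8 cm.
With Z = 4, ρ = Z·M/(N_A·a³) = 4 × 54.85 / (6.022 × 10²³ × 7.946 × 10^-23) = 4.585 g/cm³.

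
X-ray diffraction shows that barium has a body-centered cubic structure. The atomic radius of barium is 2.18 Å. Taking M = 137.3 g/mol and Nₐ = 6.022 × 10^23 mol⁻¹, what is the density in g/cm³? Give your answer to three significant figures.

3.57 g/cm³

In a BCC lattice, atoms touch along the body diagonal, so √3·a = 4r, giving a = 5.034 Å = 5.034 × 10^-8 cm.
With Z = 2, ρ = Z·M/(N_A·a³) = 2 × 137.3 / (6.022 × 10²³ × 1.276 × 10^-22) = 3.573 g/cm³.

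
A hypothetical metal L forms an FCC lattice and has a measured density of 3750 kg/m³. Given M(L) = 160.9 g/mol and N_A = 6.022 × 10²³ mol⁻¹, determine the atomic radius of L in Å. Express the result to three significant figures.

For an FCC cell (Z = 4), a³ = Z·M/(N_A·ρ) = 4 × 160.9 / (6.022 × 10²³ × 3.750) = 2.850 × 10^-22 cm³, so a = 6.581 × 10^-8 cm = 6.581 Å.
Atoms touch along the face diagonal, so √2·a = 4r, so r = 0.3536 × a = 2.33 Å.

2.33 Å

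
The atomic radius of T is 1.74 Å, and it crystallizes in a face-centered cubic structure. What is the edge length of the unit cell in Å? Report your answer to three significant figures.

In an FCC lattice, atoms touch along the face diagonal, so √2·a = 4r.
a = 4r/√2 = 4 × 1.74 / 1.4142 = 4.92 Å.

4.92 Å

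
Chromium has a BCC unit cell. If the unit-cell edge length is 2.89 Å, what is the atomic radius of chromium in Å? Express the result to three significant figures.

1.25 Å

In a BCC lattice, atoms touch along the body diagonal, so √3·a = 4r.
r = √3·a/4 = 1.7321 × 2.89 / 4 = 1.25 Å.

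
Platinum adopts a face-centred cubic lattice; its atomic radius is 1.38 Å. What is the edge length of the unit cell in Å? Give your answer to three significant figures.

3.90 Å

In an FCC lattice, atoms touch along the face diagonal, so √2·a = 4r.
a = 4r/√2 = 4 × 1.38 / 1.4142 = 3.90 Å.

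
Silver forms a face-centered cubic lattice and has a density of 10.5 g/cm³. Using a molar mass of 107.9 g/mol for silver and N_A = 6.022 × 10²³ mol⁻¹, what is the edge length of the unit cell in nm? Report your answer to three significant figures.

With Z = 4 atoms per FCC cell, a³ = Z·M/(N_A·ρ) = 4 × 107.9 / (6.022 × 10²³ × 10.50 g/cm³) = 6.826 × 10^-23 cm³.
a = (6.826 × 10^-23)^(1/3) = 4.087 × 10^-8 cm = 0.409 nm.

0.409 nm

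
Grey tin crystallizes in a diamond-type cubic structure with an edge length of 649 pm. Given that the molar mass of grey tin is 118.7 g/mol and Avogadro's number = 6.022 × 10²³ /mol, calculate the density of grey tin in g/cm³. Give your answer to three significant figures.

A diamond cubic unit cell contains Z = 8 atoms.
Cell volume: a³ = (649 pm)³ = (6.490 × 10^-8 cm)³ = 2.734 × 10^-22 cm³.
ρ = Z·M/(N_A·a³) = 8 × 118.7 / (6.022 × 10²³ × 2.734 × 10^-22) = 5.769 g/cm³.

5.77 g/cm³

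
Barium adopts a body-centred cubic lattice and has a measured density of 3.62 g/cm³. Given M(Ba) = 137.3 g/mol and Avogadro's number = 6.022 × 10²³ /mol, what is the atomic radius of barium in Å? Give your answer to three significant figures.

For a BCC cell (Z = 2), a³ = Z·M/(N_A·ρ) = 2 × 137.3 / (6.022 × 10²³ × 3.620) = 1.260 × 10^-22 cm³, so a = 5.013 × 10^-8 cm = 5.013 Å.
Atoms touch along the body diagonal, so √3·a = 4r, so r = 0.4330 × a = 2.17 Å.

2.17 Å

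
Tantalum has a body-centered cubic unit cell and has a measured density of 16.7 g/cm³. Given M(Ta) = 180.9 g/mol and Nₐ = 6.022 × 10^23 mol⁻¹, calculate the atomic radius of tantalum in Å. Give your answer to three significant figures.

For a BCC cell (Z = 2), a³ = Z·M/(N_A·ρ) = 2 × 180.9 / (6.022 × 10²³ × 16.70) = 3.598 × 10^-23 cm³, so a = 3.301 × 10^-8 cm = 3.301 Å.
Atoms touch along the body diagonal, so √3·a = 4r, so r = 0.4330 × a = 1.43 Å.

1.43 Å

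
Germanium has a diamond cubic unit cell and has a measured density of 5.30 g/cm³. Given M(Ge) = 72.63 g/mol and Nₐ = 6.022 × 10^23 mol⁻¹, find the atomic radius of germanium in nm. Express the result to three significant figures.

For a diamond cubic cell (Z = 8), a³ = Z·M/(N_A·ρ) = 8 × 72.63 / (6.022 × 10²³ × 5.300) = 1.820 × 10^-22 cm³, so a = 5.668 × 10^-8 cm = 0.5668 nm.
Nearest neighbors lie along the body diagonal with √3·a = 8r, so r = 0.2165 × a = 0.123 nm.

0.123 nm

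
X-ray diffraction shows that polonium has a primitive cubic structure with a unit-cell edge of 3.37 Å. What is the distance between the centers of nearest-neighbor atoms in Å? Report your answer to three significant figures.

In a simple cubic structure, atoms touch along the cell edge, so a = 2r; the nearest-neighbor distance equals 2r = 1.000·a.
d = 1.000 × 3.37 = 3.37 Å.

3.37 Å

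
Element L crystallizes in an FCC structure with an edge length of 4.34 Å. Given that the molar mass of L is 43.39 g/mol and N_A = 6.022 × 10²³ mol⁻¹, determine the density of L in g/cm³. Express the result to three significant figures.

An FCC unit cell contains Z = 4 atoms.
Cell volume: a³ = (4.34 Å)³ = (4.340 × 10^-8 cm)³ = 8.175 × 10^-23 cm³.
ρ = Z·M/(N_A·a³) = 4 × 43.39 / (6.022 × 10²³ × 8.175 × 10^-23) = 3.526 g/cm³.

3.53 g/cm³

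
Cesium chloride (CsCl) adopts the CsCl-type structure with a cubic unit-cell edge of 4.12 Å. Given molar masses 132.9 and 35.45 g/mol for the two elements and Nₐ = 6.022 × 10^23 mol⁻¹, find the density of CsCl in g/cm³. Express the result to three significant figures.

The CsCl-type structure contains Z = 1 formula unit per cell; M(CsCl) = 132.9 + 35.45 = 168.35 g/mol.
a³ = (4.120 × 10^-8 cm)³ = 6.993 × 10^-23 cm³.
ρ = 1 × 168.35 / (6.022 × 10²³ × 6.993 × 10^-23) = 3.997 g/cm³.

4.00 g/cm³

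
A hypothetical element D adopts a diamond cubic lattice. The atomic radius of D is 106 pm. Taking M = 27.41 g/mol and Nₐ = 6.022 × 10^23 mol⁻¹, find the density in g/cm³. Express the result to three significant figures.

3.10 g/cm³

In a diamond cubic lattice, nearest neighbors lie along the body diagonal with √3·a = 8r, giving a = 489.6 pm = 4.896 × 10^-8 cm.
With Z = 8, ρ = Z·M/(N_A·a³) = 8 × 27.41 / (6.022 × 10²³ × 1.174 × 10^-22) = 3.103 g/cm³.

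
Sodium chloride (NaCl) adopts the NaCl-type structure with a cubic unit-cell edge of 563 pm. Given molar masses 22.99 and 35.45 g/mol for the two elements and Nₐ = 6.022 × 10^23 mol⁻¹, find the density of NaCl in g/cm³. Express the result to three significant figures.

The NaCl-type structure contains Z = 4 formula units per cell; M(NaCl) = 22.99 + 35.45 = 58.44 g/mol.
a³ = (5.630 × 10^-8 cm)³ = 1.785 × 10^-22 cm³.
ρ = 4 × 58.44 / (6.022 × 10²³ × 1.785 × 10^-22) = 2.175 g/cm³.

2.18 g/cm³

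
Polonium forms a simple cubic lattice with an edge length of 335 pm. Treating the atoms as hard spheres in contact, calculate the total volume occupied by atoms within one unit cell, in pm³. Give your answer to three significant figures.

1.97 × 10^7 pm³

In a simple cubic lattice atoms touch along the cell edge, so a = 2r, so r = 0.5000a = 167.5 pm.
V_atoms = Z × (4/3)πr³ = 1 × (4/3)π × (167.5)³ = 1.97 × 10^7 pm³.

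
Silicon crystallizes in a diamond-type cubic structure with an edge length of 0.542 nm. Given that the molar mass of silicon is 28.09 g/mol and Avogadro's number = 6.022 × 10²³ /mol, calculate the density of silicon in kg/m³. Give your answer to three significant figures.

2340 kg/m³

A diamond cubic unit cell contains Z = 8 atoms.
Cell volume: a³ = (0.542 nm)³ = (5.420 × 10^-8 cm)³ = 1.592 × 10^-22 cm³.
ρ = Z·M/(N_A·a³) = 8 × 28.09 / (6.022 × 10²³ × 1.592 × 10^-22) = 2.344 g/cm³ = 2340 kg/m³.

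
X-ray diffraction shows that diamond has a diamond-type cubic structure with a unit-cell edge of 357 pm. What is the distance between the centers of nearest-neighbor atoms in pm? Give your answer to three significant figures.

155 pm

In a diamond cubic structure, nearest neighbors lie along the body diagonal with √3·a = 8r; the nearest-neighbor distance equals 2r = 0.4330·a.
d = 0.4330 × 357 = 155 pm.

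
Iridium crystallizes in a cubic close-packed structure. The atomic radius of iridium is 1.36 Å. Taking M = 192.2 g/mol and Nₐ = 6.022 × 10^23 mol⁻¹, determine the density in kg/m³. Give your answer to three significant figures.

22400 kg/m³

In an FCC lattice, atoms touch along the face diagonal, so √2·a = 4r, giving a = 3.847 Å = 3.847 × 10^-8 cm.
With Z = 4, ρ = Z·M/(N_A·a³) = 4 × 192.2 / (6.022 × 10²³ × 5.692 × 10^-23) = 22.43 g/cm³ = 22400 kg/m³.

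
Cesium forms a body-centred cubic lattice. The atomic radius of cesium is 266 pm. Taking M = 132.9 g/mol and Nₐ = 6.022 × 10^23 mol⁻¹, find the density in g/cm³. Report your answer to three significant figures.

1.90 g/cm³

In a BCC lattice, atoms touch along the body diagonal, so √3·a = 4r, giving a = 614.3 pm = 6.143 × 10^-8 cm.
With Z = 2, ρ = Z·M/(N_A·a³) = 2 × 132.9 / (6.022 × 10²³ × 2.318 × 10^-22) = 1.904 g/cm³.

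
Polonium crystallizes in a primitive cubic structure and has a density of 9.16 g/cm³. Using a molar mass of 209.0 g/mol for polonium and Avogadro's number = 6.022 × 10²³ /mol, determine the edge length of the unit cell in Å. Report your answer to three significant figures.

With Z = 1 atom per simple cubic cell, a³ = Z·M/(N_A·ρ) = 1 × 209.0 / (6.022 × 10²³ × 9.160 g/cm³) = 3.789 × 10^-23 cm³.
a = (3.789 × 10^-23)^(1/3) = 3.359 × 10^-8 cm = 3.36 Å.

3.36 Å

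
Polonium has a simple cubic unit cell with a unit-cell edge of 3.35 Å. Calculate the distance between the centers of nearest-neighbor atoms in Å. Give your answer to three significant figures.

3.35 Å

In a simple cubic structure, atoms touch along the cell edge, so a = 2r; the nearest-neighbor distance equals 2r = 1.000·a.
d = 1.000 × 3.35 = 3.35 Å.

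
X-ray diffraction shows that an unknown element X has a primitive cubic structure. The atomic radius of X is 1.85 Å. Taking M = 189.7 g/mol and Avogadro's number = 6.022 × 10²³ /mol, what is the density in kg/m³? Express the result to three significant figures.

In a simple cubic lattice, atoms touch along the cell edge, so a = 2r, giving a = 3.700 Å = 3.700 × 10^-8 cm.
With Z = 1, ρ = Z·M/(N_A·a³) = 1 × 189.7 / (6.022 × 10²³ × 5.065 × 10^-23) = 6.219 g/cm³ = 6220 kg/m³.

6220 kg/m³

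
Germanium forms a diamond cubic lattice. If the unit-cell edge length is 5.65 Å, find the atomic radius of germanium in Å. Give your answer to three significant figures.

1.22 Å

In a diamond cubic lattice, nearest neighbors lie along the body diagonal with √3·a = 8r.
r = √3·a/8 = 1.7321 × 5.65 / 8 = 1.22 Å.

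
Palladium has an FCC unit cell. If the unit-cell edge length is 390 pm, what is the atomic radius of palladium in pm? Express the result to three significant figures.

138 pm

In an FCC lattice, atoms touch along the face diagonal, so √2·a = 4r.
r = √2·a/4 = 1.4142 × 390 / 4 = 138 pm.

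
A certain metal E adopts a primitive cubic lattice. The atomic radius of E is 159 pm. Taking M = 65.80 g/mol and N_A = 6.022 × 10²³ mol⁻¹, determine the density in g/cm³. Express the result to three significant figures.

3.40 g/cm³

In a simple cubic lattice, atoms touch along the cell edge, so a = 2r, giving a = 318.0 pm = 3.180 × 10^-8 cm.
With Z = 1, ρ = Z·M/(N_A·a³) = 1 × 65.80 / (6.022 × 10²³ × 3.216 × 10^-23) = 3.398 g/cm³.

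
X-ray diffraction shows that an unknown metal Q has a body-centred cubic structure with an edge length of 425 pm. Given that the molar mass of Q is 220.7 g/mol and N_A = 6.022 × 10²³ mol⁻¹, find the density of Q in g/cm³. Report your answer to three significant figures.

A BCC unit cell contains Z = 2 atoms.
Cell volume: a³ = (425 pm)³ = (4.250 × 10^-8 cm)³ = 7.677 × 10^-23 cm³.
ρ = Z·M/(N_A·a³) = 2 × 220.7 / (6.022 × 10²³ × 7.677 × 10^-23) = 9.548 g/cm³.

9.55 g/cm³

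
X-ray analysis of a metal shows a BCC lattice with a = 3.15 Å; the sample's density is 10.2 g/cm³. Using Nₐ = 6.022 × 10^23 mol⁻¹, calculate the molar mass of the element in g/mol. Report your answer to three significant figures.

A BCC cell has Z = 2 atoms; a = 3.150 × 10^-8 cm.
M = ρ·N_A·a³/Z = 10.2 × 6.022 × 10²³ × 3.126 × 10^-23 / 2 = 96.0 g/mol.

96.0 g/mol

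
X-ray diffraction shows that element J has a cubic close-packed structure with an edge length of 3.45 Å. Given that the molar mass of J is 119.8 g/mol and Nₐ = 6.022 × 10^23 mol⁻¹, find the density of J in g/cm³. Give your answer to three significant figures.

An FCC unit cell contains Z = 4 atoms.
Cell volume: a³ = (3.45 Å)³ = (3.450 × 10^-8 cm)³ = 4.106 × 10^-23 cm³.
ρ = Z·M/(N_A·a³) = 4 × 119.8 / (6.022 × 10²³ × 4.106 × 10^-23) = 19.38 g/cm³.

19.4 g/cm³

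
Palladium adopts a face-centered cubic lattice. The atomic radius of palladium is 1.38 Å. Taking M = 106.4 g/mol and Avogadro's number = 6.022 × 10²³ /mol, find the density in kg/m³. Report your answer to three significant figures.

11900 kg/m³

In an FCC lattice, atoms touch along the face diagonal, so √2·a = 4r, giving a = 3.903 Å = 3.903 × 10^-8 cm.
With Z = 4, ρ = Z·M/(N_A·a³) = 4 × 106.4 / (6.022 × 10²³ × 5.947 × 10^-23) = 11.88 g/cm³ = 11900 kg/m³.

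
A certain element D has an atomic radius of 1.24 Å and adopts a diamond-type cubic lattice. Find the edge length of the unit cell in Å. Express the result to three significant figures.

5.73 Å

In a diamond cubic lattice, nearest neighbors lie along the body diagonal with √3·a = 8r.
a = 8r/√3 = 8 × 1.24 / 1.7321 = 5.73 Å.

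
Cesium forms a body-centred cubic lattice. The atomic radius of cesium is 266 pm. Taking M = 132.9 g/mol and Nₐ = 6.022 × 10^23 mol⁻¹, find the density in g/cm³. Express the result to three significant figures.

1.90 g/cm³

In a BCC lattice, atoms touch along the body diagonal, so √3·a = 4r, giving a = 614.3 pm = 6.143 × 10^-8 cm.
With Z = 2, ρ = Z·M/(N_A·a³) = 2 × 132.9 / (6.022 × 10²³ × 2.318 × 10^-22) = 1.904 g/cm³.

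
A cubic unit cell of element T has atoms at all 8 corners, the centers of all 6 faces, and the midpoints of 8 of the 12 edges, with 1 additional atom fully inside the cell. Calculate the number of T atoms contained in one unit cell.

Corner atoms are shared by 8 cells (1/8 each), face atoms by 2 (1/2 each), edge atoms by 4 (1/4 each), interior atoms are unshared.
Net atoms = 8 × 1/8 + 6 × 1/2 + 8 × 1/4 + 1 = 1 + 3 + 2 + 1 = 7.

7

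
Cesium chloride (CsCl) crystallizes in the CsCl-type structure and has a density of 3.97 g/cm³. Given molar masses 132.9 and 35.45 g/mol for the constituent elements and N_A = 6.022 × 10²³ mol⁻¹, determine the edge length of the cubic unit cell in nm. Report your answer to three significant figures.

0.413 nm

M(CsCl) = 168.35 g/mol; Z = 1 formula unit per cell.
a³ = Z·M/(N_A·ρ) = 1 × 168.35 / (6.022 × 10²³ × 3.97) = 7.042 × 10^-23 cm³, so a = 4.129 × 10^-8 cm = 0.413 nm.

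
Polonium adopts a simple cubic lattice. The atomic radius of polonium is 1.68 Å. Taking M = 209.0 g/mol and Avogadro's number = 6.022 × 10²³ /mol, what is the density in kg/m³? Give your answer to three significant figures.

9150 kg/m³

In a simple cubic lattice, atoms touch along the cell edge, so a = 2r, giving a = 3.360 Å = 3.360 × 10^-8 cm.
With Z = 1, ρ = Z·M/(N_A·a³) = 1 × 209.0 / (6.022 × 10²³ × 3.793 × 10^-23) = 9.149 g/cm³ = 9150 kg/m³.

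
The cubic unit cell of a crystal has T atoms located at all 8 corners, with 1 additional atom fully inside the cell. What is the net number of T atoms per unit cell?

2

Corner atoms are shared by 8 cells (1/8 each), interior atoms are unshared.
Net atoms = 8 × 1/8 + 1 = 1 + 1 = 2.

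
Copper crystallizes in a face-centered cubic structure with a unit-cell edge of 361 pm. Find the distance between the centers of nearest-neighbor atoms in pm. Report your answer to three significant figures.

In an FCC structure, atoms touch along the face diagonal, so √2·a = 4r; the nearest-neighbor distance equals 2r = 0.7071·a.
d = 0.7071 × 361 = 255 pm.

255 pm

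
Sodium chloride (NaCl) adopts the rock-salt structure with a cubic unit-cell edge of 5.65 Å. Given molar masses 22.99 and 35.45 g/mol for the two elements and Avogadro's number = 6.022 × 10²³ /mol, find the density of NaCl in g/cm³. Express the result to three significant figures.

2.15 g/cm³

The rock-salt structure contains Z = 4 formula units per cell; M(NaCl) = 22.99 + 35.45 = 58.44 g/mol.
a³ = (5.650 × 10^-8 cm)³ = 1.804 × 10^-22 cm³.
ρ = 4 × 58.44 / (6.022 × 10²³ × 1.804 × 10^-22) = 2.152 g/cm³.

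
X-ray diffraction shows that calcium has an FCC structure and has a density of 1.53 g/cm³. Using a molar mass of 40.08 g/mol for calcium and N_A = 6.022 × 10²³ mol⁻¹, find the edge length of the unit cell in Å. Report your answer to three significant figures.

With Z = 4 atoms per FCC cell, a³ = Z·M/(N_A·ρ) = 4 × 40.08 / (6.022 × 10²³ × 1.530 g/cm³) = 1.740 × 10^-22 cm³.
a = (1.740 × 10^-22)^(1/3) = 5.583 × 10^-8 cm = 5.58 Å.

5.58 Å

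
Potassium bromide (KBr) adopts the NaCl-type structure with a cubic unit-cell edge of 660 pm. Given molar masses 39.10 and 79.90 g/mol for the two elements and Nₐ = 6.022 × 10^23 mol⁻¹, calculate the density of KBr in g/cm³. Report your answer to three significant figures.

The NaCl-type structure contains Z = 4 formula units per cell; M(KBr) = 39.10 + 79.90 = 119.0 g/mol.
a³ = (6.600 × 10^-8 cm)³ = 2.875 × 10^-22 cm³.
ρ = 4 × 119.0 / (6.022 × 10²³ × 2.875 × 10^-22) = 2.749 g/cm³.

2.75 g/cm³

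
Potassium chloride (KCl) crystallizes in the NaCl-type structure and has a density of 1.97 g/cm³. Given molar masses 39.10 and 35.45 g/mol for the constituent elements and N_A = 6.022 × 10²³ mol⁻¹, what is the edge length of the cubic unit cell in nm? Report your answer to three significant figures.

M(KCl) = 74.55 g/mol; Z = 4 formula units per cell.
a³ = Z·M/(N_A·ρ) = 4 × 74.55 / (6.022 × 10²³ × 1.97) = 2.514 × 10^-22 cm³, so a = 6.311 × 10^-8 cm = 0.631 nm.

0.631 nm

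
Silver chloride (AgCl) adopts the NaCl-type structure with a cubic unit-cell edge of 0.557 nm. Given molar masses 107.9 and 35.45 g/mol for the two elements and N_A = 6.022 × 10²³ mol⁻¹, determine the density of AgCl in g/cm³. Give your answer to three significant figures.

5.51 g/cm³

The NaCl-type structure contains Z = 4 formula units per cell; M(AgCl) = 107.9 + 35.45 = 143.35 g/mol.
a³ = (5.570 × 10^-8 cm)³ = 1.728 × 10^-22 cm³.
ρ = 4 × 143.35 / (6.022 × 10²³ × 1.728 × 10^-22) = 5.510 g/cm³.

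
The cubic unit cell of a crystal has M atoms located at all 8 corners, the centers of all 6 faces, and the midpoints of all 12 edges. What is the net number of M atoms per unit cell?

Corner atoms are shared by 8 cells (1/8 each), face atoms by 2 (1/2 each), edge atoms by 4 (1/4 each).
Net atoms = 8 × 1/8 + 6 × 1/2 + 12 × 1/4 = 1 + 3 + 3 = 7.

7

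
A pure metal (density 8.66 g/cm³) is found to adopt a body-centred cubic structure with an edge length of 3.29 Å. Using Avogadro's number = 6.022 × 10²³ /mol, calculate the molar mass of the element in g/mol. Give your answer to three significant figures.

92.9 g/mol

A BCC cell has Z = 2 atoms; a = 3.290 × 10^-8 cm.
M = ρ·N_A·a³/Z = 8.66 × 6.022 × 10²³ × 3.561 × 10^-23 / 2 = 92.9 g/mol.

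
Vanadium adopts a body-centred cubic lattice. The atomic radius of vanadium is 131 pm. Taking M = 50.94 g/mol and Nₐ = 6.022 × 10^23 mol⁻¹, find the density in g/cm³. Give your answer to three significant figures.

6.11 g/cm³

In a BCC lattice, atoms touch along the body diagonal, so √3·a = 4r, giving a = 302.5 pm = 3.025 × 10^-8 cm.
With Z = 2, ρ = Z·M/(N_A·a³) = 2 × 50.94 / (6.022 × 10²³ × 2.769 × 10^-23) = 6.110 g/cm³.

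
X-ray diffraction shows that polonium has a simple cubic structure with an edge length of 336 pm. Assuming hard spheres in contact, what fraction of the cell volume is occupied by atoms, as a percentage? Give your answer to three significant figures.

52.4%

In a simple cubic lattice atoms touch along the cell edge, so a = 2r, so r = 0.5000a = 168.0 pm.
Packing fraction = Z·(4/3)πr³ / a³ = 1 × (4/3)π × (168.0)³ / (336)³ = 0.5236 = 52.4%.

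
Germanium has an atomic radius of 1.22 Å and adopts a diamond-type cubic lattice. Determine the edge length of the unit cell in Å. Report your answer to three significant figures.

In a diamond cubic lattice, nearest neighbors lie along the body diagonal with √3·a = 8r.
a = 8r/√3 = 8 × 1.22 / 1.7321 = 5.63 Å.

5.63 Å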